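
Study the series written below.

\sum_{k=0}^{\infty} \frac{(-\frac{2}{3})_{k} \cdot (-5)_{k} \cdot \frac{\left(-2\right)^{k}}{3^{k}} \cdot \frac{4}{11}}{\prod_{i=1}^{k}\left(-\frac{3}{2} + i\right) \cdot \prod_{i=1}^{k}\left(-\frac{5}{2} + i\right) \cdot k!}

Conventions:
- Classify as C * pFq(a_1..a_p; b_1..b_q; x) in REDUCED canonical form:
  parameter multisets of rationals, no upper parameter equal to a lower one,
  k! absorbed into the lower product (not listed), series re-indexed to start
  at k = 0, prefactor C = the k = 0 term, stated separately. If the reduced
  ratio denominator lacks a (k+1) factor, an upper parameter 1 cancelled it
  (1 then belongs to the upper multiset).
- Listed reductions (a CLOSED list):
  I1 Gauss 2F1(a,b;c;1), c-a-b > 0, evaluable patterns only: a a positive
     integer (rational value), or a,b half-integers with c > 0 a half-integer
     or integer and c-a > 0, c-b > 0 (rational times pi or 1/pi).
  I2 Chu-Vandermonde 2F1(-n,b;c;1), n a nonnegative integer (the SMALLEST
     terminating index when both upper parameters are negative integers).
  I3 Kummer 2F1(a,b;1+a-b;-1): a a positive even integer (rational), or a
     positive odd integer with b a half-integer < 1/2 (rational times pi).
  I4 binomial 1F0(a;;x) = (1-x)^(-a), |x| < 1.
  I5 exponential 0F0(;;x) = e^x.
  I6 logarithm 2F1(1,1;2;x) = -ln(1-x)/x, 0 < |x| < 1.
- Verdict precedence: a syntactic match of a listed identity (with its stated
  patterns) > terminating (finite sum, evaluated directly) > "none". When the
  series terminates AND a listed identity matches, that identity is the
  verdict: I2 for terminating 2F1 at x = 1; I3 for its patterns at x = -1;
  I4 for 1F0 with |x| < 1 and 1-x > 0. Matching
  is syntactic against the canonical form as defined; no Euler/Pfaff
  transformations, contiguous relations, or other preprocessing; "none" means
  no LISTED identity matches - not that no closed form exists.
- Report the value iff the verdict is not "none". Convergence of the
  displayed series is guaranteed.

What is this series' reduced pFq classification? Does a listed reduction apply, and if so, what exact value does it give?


At argument -\frac{2}{3}: a 2F2 with upper {-5, -\frac{2}{3}}, lower {-\frac{3}{2}, -\frac{1}{2}}, scaled by C = \frac{4}{11}. Verdict: terminating - no listed pattern fits, but -5 in the upper list cuts the series at k = 5; direct evaluation. Hence: \frac{347820092}{87687765}.

Key step: from the first term \frac{4}{11}: the two geometric factors (C = 4/11) combine into one argument.
Adjacent-term ratio: r(k) = -\frac{2}{3} * (k-5) (k-\frac{2}{3}) / [(k-\frac{3}{2}) (k-\frac{1}{2}) (k+1)] - poly over poly, x = -\frac{2}{3} from leading terms; C = \frac{4}{11} at k = 0.


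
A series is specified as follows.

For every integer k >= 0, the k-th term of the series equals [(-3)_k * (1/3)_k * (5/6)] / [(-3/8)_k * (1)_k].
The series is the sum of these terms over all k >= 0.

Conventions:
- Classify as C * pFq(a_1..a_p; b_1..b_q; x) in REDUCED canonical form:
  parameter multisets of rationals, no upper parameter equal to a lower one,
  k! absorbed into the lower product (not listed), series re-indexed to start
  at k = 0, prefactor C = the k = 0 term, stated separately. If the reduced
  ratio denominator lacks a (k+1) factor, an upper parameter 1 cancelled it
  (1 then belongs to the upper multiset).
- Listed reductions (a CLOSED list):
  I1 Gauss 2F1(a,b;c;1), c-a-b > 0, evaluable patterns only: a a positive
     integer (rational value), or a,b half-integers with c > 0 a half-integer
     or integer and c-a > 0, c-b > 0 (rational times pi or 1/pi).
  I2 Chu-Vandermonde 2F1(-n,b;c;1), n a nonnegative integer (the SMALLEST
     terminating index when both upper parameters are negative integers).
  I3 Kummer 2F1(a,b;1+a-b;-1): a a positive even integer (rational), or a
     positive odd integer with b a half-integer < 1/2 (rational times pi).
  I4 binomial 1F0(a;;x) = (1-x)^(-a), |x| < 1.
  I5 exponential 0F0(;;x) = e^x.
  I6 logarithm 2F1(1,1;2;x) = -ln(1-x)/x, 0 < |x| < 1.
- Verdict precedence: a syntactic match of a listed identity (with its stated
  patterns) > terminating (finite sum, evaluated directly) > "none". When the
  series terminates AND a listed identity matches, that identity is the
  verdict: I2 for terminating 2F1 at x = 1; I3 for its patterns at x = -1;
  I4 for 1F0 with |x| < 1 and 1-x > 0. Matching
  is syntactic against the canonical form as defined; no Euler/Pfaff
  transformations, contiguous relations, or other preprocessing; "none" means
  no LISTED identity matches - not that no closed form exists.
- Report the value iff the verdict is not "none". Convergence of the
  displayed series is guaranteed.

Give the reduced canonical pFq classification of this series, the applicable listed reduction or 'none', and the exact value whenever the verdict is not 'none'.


Prefactor 5/6, argument 1: 2F1 with upper {-3, 1/3} over lower {-3/8}. Verdict: this is Chu-Vandermonde (I2) (terminating 2F1 at x = 1 with n = 3, b = 1/3, c = -3/8). Hence: 3689/6318.

The tell: with t_0 = 5/6, (1)_k (C = 5/6) is k! itself.
Consecutive-term ratio: r(k) = 1 * (k-3) (k+1/3) / [(k-3/8) (k+1)] - rational; roots negated = parameters, x = 1, C = 5/6.


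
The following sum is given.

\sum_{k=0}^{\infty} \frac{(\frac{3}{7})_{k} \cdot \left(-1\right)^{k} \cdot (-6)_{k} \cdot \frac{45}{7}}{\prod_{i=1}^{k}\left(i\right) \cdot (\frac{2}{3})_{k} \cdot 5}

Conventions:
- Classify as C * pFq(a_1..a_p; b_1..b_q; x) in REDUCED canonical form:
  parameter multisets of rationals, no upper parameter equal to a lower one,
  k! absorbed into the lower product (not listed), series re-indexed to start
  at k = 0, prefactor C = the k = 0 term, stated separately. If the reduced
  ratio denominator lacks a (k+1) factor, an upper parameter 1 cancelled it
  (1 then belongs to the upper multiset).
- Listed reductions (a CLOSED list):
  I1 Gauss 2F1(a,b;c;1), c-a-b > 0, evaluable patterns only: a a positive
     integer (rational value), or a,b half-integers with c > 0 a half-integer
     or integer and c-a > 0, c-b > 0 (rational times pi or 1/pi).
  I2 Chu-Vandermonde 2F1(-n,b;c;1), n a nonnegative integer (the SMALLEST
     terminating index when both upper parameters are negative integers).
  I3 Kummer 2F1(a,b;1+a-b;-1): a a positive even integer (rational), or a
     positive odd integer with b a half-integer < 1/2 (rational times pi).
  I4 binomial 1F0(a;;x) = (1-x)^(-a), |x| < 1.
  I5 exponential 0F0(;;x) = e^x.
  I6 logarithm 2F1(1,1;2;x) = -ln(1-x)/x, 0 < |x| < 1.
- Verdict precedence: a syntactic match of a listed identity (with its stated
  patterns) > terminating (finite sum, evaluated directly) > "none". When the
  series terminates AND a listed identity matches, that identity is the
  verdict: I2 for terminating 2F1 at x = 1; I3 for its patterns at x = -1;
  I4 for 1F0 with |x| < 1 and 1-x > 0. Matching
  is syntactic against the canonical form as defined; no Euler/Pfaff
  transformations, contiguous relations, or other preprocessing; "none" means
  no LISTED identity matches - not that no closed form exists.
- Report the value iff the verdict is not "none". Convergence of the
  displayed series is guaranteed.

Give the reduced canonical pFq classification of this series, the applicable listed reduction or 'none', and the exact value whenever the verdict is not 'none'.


x = -1 here; the reduced form reads 2F1, upper {-6, \frac{3}{7}}, lower {\frac{2}{3}}, C = \frac{9}{7}. Verdict: terminating at k = 6: the factor (-6)_k kills every later term; summing the 7 survivors is exact. Value: \frac{5429262987}{126825622}.

First insight: t_0 being \frac{9}{7}, the constant factors (C = 9/7, x = -1) combine into one prefactor.
Ratio: r(k) = -1 * (k-6) (k+\frac{3}{7}) / [(k+\frac{2}{3}) (k+1)] ; factor over Q: parameters, x = -1, and C = \frac{9}{7}.


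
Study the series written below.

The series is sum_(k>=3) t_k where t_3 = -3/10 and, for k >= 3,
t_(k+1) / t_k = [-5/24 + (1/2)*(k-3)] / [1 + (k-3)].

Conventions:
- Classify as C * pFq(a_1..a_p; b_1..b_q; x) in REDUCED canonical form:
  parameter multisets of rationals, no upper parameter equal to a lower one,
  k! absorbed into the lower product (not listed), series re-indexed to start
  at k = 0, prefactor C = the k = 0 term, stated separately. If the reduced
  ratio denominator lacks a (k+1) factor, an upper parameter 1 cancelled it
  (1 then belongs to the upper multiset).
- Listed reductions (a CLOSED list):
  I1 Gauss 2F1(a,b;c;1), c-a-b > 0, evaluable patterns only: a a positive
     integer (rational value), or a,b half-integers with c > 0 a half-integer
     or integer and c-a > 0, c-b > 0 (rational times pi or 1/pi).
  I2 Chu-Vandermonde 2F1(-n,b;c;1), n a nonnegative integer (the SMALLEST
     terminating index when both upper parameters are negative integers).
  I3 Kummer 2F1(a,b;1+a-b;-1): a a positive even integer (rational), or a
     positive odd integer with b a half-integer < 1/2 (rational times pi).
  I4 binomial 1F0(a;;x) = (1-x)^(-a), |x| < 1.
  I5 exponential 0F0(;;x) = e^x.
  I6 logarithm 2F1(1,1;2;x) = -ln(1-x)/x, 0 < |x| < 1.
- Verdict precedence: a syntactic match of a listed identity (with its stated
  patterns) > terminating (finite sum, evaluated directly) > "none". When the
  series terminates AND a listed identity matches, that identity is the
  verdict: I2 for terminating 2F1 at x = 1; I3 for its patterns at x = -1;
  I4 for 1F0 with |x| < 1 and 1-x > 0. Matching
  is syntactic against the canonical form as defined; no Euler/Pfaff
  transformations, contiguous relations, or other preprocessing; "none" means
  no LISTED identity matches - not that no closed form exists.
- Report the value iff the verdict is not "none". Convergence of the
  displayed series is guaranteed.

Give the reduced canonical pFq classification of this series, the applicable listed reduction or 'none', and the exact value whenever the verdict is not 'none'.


Prefactor -3/10, argument 1/2: 1F0 with upper {-5/12} over lower {-}. Verdict: the binomial series (I4) fires (the 1F0 binomial series: exponent 5/12, x = 1/2). Hence: (-3/10) * (1/2)^(5/12).

Key observation: x = (1/2) and factor the ratio over Q (prefactor -3/10): negated roots = parameters.
Step ratio: r(k) = (1/2) * (k-5/12) / [(k+1)] - poly over poly, x = (1/2) from leading terms; C = -3/10 at k = 0.


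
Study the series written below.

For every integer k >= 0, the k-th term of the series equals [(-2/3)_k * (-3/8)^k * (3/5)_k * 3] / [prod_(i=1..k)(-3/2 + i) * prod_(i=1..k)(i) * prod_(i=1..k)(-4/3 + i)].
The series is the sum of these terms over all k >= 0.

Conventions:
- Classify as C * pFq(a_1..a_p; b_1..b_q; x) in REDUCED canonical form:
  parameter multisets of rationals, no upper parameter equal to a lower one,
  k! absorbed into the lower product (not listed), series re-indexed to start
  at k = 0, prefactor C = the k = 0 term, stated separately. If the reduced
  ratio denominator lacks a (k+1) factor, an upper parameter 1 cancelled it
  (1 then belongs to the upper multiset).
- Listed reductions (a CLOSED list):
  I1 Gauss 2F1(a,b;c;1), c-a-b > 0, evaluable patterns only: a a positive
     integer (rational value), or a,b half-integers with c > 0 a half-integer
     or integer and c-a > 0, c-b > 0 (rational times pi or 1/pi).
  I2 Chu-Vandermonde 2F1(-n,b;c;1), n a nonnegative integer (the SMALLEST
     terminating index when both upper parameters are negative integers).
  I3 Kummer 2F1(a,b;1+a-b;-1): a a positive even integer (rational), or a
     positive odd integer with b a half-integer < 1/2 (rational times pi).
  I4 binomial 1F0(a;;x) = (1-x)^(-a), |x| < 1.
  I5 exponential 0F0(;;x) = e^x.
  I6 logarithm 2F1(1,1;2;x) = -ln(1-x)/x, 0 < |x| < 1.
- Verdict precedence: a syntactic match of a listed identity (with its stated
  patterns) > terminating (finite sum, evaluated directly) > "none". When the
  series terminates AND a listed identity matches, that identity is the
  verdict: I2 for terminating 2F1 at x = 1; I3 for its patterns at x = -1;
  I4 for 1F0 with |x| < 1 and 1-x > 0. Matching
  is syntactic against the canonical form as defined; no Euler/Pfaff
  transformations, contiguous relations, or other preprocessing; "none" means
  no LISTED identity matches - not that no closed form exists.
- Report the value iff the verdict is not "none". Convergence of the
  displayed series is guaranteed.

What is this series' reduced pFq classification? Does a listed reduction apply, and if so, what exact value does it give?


At argument -3/8: a 2F2 with upper {-2/3, 3/5}, lower {-1/2, -1/3}, scaled by C = 3. Verdict: none - this 2F2 at x = -3/8 matches no listed pattern, and upper {-2/3, 3/5} holds no stopper.

Key step: from the first term 3: the lower running product (C = 3) is a rising factorial.
Term ratio: r(k) = (-3/8) * (k-2/3) (k+3/5) / [(k-1/2) (k-1/3) (k+1)] ; factor over Q: parameters, x = (-3/8), and C = 3.


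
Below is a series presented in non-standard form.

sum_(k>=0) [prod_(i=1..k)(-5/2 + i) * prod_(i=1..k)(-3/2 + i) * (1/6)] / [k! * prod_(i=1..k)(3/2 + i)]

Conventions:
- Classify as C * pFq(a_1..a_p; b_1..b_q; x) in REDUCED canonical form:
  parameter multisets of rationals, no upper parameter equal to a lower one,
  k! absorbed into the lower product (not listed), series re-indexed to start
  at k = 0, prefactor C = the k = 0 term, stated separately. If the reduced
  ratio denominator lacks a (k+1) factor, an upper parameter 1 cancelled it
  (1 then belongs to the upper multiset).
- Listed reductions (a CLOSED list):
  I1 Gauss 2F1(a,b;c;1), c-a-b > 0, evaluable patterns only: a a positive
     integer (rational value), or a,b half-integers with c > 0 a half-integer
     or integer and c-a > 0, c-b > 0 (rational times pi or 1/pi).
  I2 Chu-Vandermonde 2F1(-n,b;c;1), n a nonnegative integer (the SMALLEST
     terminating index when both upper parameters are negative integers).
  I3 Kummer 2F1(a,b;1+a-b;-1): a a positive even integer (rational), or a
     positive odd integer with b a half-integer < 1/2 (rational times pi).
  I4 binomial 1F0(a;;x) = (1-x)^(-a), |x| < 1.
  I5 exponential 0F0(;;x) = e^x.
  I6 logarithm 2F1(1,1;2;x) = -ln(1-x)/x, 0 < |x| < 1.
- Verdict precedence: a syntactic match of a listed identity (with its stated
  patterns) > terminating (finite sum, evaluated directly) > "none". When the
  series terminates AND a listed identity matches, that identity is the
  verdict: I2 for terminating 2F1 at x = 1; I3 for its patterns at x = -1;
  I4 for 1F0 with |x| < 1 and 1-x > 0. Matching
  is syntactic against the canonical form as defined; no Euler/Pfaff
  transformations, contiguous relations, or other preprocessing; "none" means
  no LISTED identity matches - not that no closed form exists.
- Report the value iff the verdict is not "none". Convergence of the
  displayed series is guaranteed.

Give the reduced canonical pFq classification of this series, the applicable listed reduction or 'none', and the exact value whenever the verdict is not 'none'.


Reduced: x = 1, 2F1, upper = {-3/2, -1/2}, lower = {5/2}, C = 1/6. Verdict at x = 1: the half-integer Gauss pattern (I1) matches (x = 1; upper {-3/2, -1/2} half-integers, c = 5/2 in the evaluable pattern). Exact value: (35/512) * pi.

Key observation: t_0 being 1/6, the running product (prefactor 1/6) telescopes to a rising factorial.
Adjacent-term ratio: r(k) = 1 * (k-3/2) (k-1/2) / [(k+5/2) (k+1)] - rational in k, leading ratio 1; with t_0 = 1/6, classification follows.


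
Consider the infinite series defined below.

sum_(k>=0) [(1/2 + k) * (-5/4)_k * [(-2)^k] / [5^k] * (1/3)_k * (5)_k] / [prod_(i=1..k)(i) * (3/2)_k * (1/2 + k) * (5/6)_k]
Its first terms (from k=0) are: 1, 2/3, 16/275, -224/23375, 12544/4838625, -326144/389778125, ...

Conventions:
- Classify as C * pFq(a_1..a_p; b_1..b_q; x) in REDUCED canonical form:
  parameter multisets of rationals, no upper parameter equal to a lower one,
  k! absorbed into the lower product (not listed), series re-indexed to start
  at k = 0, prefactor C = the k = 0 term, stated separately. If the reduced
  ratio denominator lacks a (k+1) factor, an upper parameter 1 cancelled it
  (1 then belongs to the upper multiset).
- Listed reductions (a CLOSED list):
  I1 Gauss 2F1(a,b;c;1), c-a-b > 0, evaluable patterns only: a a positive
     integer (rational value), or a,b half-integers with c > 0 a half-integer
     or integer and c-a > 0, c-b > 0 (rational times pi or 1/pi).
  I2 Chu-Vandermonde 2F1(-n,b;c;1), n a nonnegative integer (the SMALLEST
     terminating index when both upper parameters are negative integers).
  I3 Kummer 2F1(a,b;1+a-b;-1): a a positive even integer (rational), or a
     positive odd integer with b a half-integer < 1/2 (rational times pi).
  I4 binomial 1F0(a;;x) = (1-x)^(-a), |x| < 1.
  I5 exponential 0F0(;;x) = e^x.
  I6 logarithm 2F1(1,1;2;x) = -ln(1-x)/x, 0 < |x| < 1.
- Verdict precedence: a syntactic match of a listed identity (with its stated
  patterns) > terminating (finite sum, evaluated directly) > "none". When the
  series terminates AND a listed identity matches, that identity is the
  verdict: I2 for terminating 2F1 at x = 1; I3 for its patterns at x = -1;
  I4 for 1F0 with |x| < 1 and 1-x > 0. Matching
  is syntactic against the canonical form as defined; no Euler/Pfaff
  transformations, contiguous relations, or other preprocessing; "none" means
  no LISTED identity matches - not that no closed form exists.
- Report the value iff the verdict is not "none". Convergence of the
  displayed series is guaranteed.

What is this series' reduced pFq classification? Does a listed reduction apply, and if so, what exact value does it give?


Prefactor 1, argument -2/5: 3F2 with upper {-5/4, 1/3, 5} over lower {5/6, 3/2}. Verdict: no listed reduction: x = -2/5 and upper {-5/4, 1/3, 5} fail every I1-I6 pattern.

Key step: t_0 being 1, k + 1/2 divides numerator and denominator alike; C = 1 after cancelling.
Ratio: r(k) = (-2/5) * (k-5/4) (k+1/3) (k+5) / [(k+5/6) (k+3/2) (k+1)] ; factor over Q: parameters, x = (-2/5), and C = 1.


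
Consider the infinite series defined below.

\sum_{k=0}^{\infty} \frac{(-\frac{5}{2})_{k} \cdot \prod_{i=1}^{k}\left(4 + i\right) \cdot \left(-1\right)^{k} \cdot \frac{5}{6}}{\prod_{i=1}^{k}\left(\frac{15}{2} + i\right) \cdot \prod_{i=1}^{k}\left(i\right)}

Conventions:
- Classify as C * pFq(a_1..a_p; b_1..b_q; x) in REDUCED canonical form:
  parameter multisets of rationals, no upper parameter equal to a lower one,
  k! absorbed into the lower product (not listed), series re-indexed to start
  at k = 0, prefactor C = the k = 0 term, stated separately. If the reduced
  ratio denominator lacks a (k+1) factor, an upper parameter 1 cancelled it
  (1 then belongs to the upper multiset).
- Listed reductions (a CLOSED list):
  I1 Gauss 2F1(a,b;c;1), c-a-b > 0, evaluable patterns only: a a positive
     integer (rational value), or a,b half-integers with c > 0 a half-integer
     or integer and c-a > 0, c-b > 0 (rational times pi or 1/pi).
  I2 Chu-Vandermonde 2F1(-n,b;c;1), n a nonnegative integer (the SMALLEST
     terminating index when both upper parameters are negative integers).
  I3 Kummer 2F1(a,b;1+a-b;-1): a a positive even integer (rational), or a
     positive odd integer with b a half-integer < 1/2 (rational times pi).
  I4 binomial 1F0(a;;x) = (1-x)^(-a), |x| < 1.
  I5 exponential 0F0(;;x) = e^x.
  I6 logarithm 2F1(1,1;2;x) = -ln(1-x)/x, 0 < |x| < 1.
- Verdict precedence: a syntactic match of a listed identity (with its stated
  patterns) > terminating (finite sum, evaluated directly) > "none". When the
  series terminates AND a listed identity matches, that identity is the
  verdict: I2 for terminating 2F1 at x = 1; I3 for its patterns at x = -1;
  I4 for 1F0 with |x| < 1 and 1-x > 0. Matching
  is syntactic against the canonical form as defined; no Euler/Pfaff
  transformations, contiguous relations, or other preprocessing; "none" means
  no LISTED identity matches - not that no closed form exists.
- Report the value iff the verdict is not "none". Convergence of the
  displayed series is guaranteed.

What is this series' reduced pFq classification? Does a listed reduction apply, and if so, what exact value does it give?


Prefactor \frac{5}{6}, argument -1: 2F1 with upper {-\frac{5}{2}, 5} over lower {\frac{17}{2}}. Verdict at x = -1: Kummer (I3) matches (x = -1; c = \frac{17}{2} equals 1+a-b for upper {-\frac{5}{2}, 5}: listed pattern). Value: \frac{225225}{262144} \cdot \pi.

Key step: from the first term \frac{5}{6}: the product of the first k integers (prefactor 5/6) is k!.
Ratio: r(k) = -1 * (k-\frac{5}{2}) (k+5) / [(k+\frac{17}{2}) (k+1)] - rational in k. x = -1; t_0 = \frac{5}{6}; negate the roots.


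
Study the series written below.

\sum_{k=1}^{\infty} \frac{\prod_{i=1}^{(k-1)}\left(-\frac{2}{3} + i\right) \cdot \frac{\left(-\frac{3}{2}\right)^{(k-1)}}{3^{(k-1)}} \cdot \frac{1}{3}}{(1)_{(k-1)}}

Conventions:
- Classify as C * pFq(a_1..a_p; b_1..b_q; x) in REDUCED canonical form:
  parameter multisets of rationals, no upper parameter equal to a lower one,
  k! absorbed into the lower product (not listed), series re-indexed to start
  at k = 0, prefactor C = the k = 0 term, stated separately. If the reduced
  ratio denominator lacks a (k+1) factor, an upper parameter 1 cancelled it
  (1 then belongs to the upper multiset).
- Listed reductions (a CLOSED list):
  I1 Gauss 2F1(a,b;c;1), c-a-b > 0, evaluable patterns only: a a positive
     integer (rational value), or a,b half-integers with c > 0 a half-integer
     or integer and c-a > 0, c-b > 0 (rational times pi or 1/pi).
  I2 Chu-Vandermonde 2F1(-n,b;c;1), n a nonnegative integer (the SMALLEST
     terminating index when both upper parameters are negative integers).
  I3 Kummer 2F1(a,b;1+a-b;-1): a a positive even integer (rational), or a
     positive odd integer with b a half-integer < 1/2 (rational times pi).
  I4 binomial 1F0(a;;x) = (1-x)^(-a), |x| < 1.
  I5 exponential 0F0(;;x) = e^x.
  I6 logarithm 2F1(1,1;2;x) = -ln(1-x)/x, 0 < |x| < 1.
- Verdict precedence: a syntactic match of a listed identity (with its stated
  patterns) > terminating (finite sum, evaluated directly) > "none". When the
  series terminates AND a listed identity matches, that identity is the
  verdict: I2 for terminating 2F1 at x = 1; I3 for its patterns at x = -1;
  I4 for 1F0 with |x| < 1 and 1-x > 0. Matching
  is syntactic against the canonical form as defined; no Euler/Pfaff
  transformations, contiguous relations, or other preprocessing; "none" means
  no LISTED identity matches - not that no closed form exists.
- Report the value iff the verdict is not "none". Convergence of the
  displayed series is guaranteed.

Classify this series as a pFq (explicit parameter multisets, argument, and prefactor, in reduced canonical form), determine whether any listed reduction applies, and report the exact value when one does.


With C = \frac{1}{3}: the canonical form is 1F0(\frac{1}{3}; -; -\frac{1}{2}). Verdict at x = -\frac{1}{2}: the I4 binomial reduction matches (the 1F0 binomial series: exponent -1/3, x = -\frac{1}{2}). Exact value: \frac{1}{3} \cdot \left(\frac{3}{2}\right)^{-\frac{1}{3}}.

The tell: from the first term \frac{1}{3}: the two k-th powers (prefactor 1/3) combine into one argument.
Step ratio: r(k) = -\frac{1}{2} * (k+\frac{1}{3}) / [(k+1)] - rational; roots negated = parameters, x = -\frac{1}{2}, C = \frac{1}{3}.


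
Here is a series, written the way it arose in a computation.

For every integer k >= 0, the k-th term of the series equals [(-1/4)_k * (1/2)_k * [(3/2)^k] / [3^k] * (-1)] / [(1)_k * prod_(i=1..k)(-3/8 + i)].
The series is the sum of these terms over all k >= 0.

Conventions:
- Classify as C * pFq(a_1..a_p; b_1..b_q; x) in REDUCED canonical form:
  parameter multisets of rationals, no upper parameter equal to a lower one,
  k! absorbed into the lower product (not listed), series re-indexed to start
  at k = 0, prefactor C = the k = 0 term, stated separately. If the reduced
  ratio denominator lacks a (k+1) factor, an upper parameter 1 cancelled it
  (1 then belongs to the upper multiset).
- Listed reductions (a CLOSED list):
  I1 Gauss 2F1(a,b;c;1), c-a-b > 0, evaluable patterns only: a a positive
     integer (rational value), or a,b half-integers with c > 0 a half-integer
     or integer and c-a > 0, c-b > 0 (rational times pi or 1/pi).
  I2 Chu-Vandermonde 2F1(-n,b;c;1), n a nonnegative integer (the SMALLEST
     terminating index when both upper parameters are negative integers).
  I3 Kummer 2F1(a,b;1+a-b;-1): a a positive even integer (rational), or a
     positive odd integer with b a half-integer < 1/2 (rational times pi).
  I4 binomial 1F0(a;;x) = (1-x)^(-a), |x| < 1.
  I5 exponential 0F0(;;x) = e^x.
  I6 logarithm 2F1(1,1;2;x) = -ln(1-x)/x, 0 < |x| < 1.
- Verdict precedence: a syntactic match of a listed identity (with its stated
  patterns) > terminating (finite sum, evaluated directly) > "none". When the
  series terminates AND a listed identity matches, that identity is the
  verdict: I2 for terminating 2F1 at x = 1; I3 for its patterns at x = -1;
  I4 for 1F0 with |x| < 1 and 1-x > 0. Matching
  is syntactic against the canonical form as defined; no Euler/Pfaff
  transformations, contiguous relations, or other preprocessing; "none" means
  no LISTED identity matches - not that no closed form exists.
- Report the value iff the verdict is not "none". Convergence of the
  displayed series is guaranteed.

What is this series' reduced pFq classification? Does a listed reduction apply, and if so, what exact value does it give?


Canonical form: C = -1 times 2F1 with upper {-1/4, 1/2}, lower {5/8}, x = 1/2. Verdict: none. No listed pattern accepts 2F1(-1/4, 1/2; 5/8; 1/2).

First insight: from the first term -1: the two k-th powers (C = -1, x = 1/2) combine into one argument.
Step ratio: r(k) = (1/2) * (k-1/4) (k+1/2) / [(k+5/8) (k+1)] - rational in k, leading ratio (1/2); with t_0 = -1, classification follows.


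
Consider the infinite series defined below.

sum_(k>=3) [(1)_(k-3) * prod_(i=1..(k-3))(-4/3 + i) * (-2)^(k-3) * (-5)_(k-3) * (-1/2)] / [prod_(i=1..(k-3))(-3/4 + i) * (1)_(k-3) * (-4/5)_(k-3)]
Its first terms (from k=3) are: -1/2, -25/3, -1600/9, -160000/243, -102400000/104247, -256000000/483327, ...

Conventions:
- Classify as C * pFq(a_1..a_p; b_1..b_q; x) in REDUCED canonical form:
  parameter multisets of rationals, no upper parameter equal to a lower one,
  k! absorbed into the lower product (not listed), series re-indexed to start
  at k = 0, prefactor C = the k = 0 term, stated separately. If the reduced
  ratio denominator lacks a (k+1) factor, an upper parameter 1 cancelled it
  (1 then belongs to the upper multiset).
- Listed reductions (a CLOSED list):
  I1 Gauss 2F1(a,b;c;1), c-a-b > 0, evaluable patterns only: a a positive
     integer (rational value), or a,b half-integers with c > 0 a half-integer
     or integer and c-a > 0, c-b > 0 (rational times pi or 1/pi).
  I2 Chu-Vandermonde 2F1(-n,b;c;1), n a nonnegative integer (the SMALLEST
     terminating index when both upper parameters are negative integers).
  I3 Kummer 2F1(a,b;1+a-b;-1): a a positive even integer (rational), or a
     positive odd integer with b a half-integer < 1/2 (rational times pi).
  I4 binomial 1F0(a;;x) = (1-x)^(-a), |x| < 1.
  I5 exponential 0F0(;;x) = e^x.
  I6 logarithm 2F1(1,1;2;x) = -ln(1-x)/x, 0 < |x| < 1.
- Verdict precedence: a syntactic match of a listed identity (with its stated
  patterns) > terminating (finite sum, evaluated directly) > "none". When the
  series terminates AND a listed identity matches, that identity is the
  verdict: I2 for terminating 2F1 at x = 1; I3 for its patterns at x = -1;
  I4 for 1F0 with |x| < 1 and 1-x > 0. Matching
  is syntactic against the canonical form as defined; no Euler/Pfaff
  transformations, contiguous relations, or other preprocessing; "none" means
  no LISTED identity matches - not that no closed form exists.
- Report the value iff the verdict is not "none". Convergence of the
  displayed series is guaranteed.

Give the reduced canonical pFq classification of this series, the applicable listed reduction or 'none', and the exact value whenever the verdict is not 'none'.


Classification (C = -1/2): 3F2 with upper {-5, -1/3, 1}, lower {-4/5, 1/4}, argument x = -2. Verdict: terminating. With -5 upstairs the series is a 6-term polynomial sum; evaluated term by term. Value: -25062352147/10633194.

The tell: x = (-2) and (1)_k (C = -1/2) is k! itself.
Adjacent-term ratio: r(k) = (-2) * (k-5) (k-1/3) (k+1) / [(k-4/5) (k+1/4) (k+1)] - rational in k. x = (-2); t_0 = -1/2; negate the roots.


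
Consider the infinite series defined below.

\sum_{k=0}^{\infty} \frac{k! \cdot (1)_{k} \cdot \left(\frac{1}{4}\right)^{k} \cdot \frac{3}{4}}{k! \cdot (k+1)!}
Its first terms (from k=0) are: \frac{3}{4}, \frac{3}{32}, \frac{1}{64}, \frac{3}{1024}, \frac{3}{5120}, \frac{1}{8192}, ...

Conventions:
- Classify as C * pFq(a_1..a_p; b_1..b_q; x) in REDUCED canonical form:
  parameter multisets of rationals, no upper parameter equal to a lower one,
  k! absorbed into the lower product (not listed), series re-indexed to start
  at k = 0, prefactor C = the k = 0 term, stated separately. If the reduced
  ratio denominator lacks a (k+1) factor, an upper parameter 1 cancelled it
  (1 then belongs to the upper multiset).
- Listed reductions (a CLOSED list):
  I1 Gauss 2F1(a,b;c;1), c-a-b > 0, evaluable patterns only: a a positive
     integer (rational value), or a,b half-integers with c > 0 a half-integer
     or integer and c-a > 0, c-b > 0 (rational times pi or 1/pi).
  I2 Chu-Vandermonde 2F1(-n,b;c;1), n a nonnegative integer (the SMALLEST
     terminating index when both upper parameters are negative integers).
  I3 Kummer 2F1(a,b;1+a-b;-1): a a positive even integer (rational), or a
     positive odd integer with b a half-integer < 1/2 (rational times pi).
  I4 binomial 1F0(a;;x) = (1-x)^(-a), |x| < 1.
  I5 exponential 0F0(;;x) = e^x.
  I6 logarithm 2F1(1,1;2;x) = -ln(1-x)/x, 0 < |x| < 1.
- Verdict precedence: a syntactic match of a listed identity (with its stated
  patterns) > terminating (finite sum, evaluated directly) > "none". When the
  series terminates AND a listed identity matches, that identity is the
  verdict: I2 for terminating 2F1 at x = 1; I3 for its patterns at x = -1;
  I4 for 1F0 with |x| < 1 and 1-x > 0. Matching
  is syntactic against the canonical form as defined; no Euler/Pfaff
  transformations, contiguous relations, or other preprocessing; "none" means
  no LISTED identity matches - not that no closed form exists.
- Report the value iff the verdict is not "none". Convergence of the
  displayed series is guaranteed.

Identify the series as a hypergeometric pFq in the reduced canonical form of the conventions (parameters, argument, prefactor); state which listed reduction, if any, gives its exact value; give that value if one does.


Reduced: x = \frac{1}{4}, 2F1, upper = {1, 1}, lower = {2}, C = \frac{3}{4}. Verdict: this is the logarithmic series (I6) (the logarithm: parameters (1,1;2), x = \frac{1}{4}). Exact value: \left(-3\right) \cdot \ln\left(\frac{3}{4}\right).

The tell: with t_0 = \frac{3}{4}, the denominator's factorial ratio (C = 3/4) is a lower Pochhammer.
Step ratio: r(k) = \frac{1}{4} * (k+1) (k+1) / [(k+2) (k+1)] - rational in k, leading ratio \frac{1}{4}; with t_0 = \frac{3}{4}, classification follows.


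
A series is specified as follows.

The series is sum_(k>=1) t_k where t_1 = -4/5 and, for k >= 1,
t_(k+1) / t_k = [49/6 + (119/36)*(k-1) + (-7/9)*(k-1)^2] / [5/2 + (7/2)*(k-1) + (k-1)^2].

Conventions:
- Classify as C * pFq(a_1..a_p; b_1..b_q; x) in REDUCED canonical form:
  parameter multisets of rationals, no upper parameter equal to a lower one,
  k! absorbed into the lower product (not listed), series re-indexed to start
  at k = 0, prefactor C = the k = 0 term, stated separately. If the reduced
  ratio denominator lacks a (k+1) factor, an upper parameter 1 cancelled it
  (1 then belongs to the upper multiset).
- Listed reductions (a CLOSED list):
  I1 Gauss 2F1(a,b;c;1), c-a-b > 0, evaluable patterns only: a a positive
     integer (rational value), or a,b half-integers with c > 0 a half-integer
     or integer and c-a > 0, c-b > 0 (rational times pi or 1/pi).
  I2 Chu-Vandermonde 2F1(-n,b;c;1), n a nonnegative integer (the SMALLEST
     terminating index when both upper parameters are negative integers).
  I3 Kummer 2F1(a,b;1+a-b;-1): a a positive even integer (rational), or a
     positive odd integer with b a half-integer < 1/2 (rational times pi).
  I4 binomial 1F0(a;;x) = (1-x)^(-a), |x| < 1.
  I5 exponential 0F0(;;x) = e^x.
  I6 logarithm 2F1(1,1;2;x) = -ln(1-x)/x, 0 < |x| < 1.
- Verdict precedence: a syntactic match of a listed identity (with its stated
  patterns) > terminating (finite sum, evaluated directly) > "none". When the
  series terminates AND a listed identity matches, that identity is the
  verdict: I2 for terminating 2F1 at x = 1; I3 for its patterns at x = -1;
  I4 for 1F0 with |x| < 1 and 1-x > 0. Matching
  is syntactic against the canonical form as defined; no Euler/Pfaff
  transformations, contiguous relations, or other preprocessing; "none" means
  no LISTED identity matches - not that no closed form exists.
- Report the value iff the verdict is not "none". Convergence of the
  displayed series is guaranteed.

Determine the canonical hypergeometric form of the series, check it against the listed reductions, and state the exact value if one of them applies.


Reduced: x = -7/9, 2F1, upper = {-6, 7/4}, lower = {5/2}, C = -4/5. Verdict: terminating - the sum ends at index 6 because -6 is a negative integer; exact evaluation follows. Hence: -2418753913/184232880.

The tell: x = (-7/9) and the expanded ratio factors over Q; C = -4/5, roots give parameters.
Step ratio: r(k) = (-7/9) * (k-6) (k+7/4) / [(k+5/2) (k+1)] - poly over poly, x = (-7/9) from leading terms; C = -4/5 at k = 0.


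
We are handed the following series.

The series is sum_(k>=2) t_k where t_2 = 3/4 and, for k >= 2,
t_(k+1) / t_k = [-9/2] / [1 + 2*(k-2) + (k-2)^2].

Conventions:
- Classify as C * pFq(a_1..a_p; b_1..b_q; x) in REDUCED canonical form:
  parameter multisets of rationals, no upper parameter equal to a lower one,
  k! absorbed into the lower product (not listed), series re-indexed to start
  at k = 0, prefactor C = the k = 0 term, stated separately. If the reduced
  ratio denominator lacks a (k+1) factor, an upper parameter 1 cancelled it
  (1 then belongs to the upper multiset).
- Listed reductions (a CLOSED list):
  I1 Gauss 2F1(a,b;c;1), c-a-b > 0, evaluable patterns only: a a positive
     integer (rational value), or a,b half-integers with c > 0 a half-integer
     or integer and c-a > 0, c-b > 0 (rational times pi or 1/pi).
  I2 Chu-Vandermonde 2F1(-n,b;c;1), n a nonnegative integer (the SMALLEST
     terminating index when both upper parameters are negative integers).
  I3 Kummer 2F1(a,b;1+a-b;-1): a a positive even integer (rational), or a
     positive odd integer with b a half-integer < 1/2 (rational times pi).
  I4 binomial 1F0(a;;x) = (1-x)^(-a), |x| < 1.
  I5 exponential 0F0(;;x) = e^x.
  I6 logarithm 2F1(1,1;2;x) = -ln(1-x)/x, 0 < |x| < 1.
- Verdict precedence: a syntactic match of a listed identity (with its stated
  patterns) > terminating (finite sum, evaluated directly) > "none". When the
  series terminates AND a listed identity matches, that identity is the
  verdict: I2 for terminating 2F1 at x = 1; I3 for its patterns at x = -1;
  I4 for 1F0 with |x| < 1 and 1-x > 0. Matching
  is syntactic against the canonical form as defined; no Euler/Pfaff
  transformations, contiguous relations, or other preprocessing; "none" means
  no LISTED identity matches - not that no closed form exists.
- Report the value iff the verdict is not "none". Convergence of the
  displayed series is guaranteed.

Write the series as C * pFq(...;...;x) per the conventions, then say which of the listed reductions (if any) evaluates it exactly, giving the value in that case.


The series (x = -9/2) is 0F1: upper {-}, lower {1}, prefactor 3/4. Verdict: no listed reduction: x = -9/2 and upper {-} fail every I1-I6 pattern.

The tell: with t_0 = 3/4, the expanded ratio factors over Q; C = 3/4, x = -9/2, roots give parameters.
Consecutive-term ratio: r(k) = (-9/2) * 1 / [(k+1) (k+1)] - rational in k. x = (-9/2); t_0 = 3/4; negate the roots.


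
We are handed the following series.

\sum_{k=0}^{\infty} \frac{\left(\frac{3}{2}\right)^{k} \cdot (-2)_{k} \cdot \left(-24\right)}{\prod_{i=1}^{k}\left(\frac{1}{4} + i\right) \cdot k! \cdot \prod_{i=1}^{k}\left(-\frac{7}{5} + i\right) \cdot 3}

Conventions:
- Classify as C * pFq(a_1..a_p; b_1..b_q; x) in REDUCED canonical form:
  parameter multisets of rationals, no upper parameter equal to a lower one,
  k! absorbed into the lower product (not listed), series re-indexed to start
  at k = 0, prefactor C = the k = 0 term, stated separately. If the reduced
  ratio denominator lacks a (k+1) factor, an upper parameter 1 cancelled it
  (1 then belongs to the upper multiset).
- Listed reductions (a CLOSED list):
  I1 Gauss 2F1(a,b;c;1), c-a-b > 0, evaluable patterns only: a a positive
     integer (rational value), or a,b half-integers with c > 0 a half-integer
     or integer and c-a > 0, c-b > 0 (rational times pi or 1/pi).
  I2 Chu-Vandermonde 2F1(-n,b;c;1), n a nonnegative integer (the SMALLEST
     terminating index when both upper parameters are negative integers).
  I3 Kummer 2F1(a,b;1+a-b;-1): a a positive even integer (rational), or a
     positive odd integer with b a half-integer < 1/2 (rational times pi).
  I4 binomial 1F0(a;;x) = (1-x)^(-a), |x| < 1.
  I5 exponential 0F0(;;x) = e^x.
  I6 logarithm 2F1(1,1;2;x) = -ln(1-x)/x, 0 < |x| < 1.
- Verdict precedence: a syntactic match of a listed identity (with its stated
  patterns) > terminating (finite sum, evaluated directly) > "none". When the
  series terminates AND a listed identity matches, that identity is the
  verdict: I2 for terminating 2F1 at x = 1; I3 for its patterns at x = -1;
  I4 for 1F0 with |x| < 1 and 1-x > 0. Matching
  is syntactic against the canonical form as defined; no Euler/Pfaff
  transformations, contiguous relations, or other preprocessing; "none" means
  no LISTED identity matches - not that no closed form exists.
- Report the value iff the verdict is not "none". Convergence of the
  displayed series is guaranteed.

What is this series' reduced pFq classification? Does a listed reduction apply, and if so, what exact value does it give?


Classification (C = -8): 1F2 with upper {-2}, lower {-\frac{2}{5}, \frac{5}{4}}, argument x = \frac{3}{2}. Verdict: terminating - upper parameter -2 makes this a finite sum (last index 2), evaluated exactly. Sum: -\frac{88}{3}.

Key step: x = \frac{3}{2} and the constant factors (prefactor -8) combine into one prefactor.
Step ratio: r(k) = \frac{3}{2} * (k-2) / [(k-\frac{2}{5}) (k+\frac{5}{4}) (k+1)] - rational in k, leading ratio \frac{3}{2}; with t_0 = -8, classification follows.


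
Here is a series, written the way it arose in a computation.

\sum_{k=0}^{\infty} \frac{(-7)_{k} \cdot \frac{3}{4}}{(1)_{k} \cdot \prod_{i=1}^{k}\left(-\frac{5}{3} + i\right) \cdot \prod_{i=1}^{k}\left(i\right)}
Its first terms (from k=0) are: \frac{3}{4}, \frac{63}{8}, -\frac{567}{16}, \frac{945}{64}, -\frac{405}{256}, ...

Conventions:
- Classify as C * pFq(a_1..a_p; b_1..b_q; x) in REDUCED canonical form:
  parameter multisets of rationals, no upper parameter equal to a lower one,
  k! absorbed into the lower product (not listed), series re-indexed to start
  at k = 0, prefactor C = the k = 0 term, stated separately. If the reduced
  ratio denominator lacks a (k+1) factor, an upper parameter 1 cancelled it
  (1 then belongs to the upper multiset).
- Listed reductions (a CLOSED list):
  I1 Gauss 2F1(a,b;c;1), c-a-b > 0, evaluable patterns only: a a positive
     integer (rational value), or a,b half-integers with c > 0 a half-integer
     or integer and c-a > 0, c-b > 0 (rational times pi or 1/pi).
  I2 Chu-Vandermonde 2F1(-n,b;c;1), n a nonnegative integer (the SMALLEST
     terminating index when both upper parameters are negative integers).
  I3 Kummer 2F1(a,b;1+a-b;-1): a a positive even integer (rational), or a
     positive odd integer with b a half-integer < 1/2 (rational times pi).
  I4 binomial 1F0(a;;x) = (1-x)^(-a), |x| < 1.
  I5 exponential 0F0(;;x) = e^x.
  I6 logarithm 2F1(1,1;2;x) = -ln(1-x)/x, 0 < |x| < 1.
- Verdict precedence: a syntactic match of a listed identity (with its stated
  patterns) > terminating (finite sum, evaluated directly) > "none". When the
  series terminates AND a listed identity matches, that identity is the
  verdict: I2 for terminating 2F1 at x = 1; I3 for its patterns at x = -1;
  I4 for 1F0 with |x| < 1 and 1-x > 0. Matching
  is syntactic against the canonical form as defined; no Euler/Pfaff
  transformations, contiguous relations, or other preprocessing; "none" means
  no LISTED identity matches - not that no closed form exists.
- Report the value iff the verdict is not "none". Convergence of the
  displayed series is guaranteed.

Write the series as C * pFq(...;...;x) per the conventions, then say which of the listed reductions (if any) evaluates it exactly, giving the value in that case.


Prefactor \frac{3}{4}, argument 1: 1F2 with upper {-7} over lower {-\frac{2}{3}, 1}. Verdict: terminating. With -7 upstairs the series is a 8-term polynomial sum; evaluated term by term. Its exact value is -\frac{3541318647}{260915200}.

First insight: t_0 = \frac{3}{4} here, and the lower running product (C = 3/4) is a rising factorial.
Term ratio: r(k) = 1 * (k-7) / [(k-\frac{2}{3}) (k+1) (k+1)] - rational in k. x = 1; t_0 = \frac{3}{4}; negate the roots.
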